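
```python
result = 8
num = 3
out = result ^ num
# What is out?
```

Trace (tracking out):
result = 8  # -> result = 8
num = 3  # -> num = 3
out = result ^ num  # -> out = 11

Answer: 11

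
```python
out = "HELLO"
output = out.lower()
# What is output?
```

Trace (tracking output):
out = 'HELLO'  # -> out = 'HELLO'
output = out.lower()  # -> output = 'hello'

Answer: 'hello'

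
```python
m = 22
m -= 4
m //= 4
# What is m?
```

Trace (tracking m):
m = 22  # -> m = 22
m -= 4  # -> m = 18
m //= 4  # -> m = 4

Answer: 4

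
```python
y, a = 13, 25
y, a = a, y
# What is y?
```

Answer: 25

Derivation:
Trace (tracking y):
y, a = (13, 25)  # -> y = 13, a = 25
y, a = (a, y)  # -> y = 25, a = 13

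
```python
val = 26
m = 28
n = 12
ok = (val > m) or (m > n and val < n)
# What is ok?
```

Trace (tracking ok):
val = 26  # -> val = 26
m = 28  # -> m = 28
n = 12  # -> n = 12
ok = val > m or (m > n and val < n)  # -> ok = False

Answer: False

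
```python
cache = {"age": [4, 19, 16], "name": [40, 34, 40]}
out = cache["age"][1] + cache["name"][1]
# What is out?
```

Trace (tracking out):
cache = {'age': [4, 19, 16], 'name': [40, 34, 40]}  # -> cache = {'age': [4, 19, 16], 'name': [40, 34, 40]}
out = cache['age'][1] + cache['name'][1]  # -> out = 53

Answer: 53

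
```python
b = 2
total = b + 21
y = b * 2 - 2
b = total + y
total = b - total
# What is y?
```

Trace (tracking y):
b = 2  # -> b = 2
total = b + 21  # -> total = 23
y = b * 2 - 2  # -> y = 2
b = total + y  # -> b = 25
total = b - total  # -> total = 2

Answer: 2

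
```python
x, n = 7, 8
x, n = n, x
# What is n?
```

Answer: 7

Derivation:
Trace (tracking n):
x, n = (7, 8)  # -> x = 7, n = 8
x, n = (n, x)  # -> x = 8, n = 7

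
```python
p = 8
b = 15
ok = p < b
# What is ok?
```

Answer: True

Derivation:
Trace (tracking ok):
p = 8  # -> p = 8
b = 15  # -> b = 15
ok = p < b  # -> ok = True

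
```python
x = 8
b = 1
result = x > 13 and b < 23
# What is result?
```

Answer: False

Derivation:
Trace (tracking result):
x = 8  # -> x = 8
b = 1  # -> b = 1
result = x > 13 and b < 23  # -> result = False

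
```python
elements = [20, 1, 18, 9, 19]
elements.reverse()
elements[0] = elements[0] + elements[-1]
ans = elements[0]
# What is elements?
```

Answer: [39, 9, 18, 1, 20]

Derivation:
Trace (tracking elements):
elements = [20, 1, 18, 9, 19]  # -> elements = [20, 1, 18, 9, 19]
elements.reverse()  # -> elements = [19, 9, 18, 1, 20]
elements[0] = elements[0] + elements[-1]  # -> elements = [39, 9, 18, 1, 20]
ans = elements[0]  # -> ans = 39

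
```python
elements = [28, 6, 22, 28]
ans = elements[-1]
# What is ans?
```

Trace (tracking ans):
elements = [28, 6, 22, 28]  # -> elements = [28, 6, 22, 28]
ans = elements[-1]  # -> ans = 28

Answer: 28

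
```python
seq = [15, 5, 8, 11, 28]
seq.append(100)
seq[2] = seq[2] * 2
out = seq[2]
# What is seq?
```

Answer: [15, 5, 16, 11, 28, 100]

Derivation:
Trace (tracking seq):
seq = [15, 5, 8, 11, 28]  # -> seq = [15, 5, 8, 11, 28]
seq.append(100)  # -> seq = [15, 5, 8, 11, 28, 100]
seq[2] = seq[2] * 2  # -> seq = [15, 5, 16, 11, 28, 100]
out = seq[2]  # -> out = 16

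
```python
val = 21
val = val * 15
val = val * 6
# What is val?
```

Answer: 1890

Derivation:
Trace (tracking val):
val = 21  # -> val = 21
val = val * 15  # -> val = 315
val = val * 6  # -> val = 1890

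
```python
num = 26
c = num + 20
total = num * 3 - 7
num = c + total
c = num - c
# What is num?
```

Answer: 117

Derivation:
Trace (tracking num):
num = 26  # -> num = 26
c = num + 20  # -> c = 46
total = num * 3 - 7  # -> total = 71
num = c + total  # -> num = 117
c = num - c  # -> c = 71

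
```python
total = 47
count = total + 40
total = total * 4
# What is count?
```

Answer: 87

Derivation:
Trace (tracking count):
total = 47  # -> total = 47
count = total + 40  # -> count = 87
total = total * 4  # -> total = 188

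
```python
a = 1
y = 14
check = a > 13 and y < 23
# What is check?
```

Answer: False

Derivation:
Trace (tracking check):
a = 1  # -> a = 1
y = 14  # -> y = 14
check = a > 13 and y < 23  # -> check = False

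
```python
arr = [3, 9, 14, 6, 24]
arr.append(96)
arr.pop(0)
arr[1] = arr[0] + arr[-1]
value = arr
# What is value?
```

Trace (tracking value):
arr = [3, 9, 14, 6, 24]  # -> arr = [3, 9, 14, 6, 24]
arr.append(96)  # -> arr = [3, 9, 14, 6, 24, 96]
arr.pop(0)  # -> arr = [9, 14, 6, 24, 96]
arr[1] = arr[0] + arr[-1]  # -> arr = [9, 105, 6, 24, 96]
value = arr  # -> value = [9, 105, 6, 24, 96]

Answer: [9, 105, 6, 24, 96]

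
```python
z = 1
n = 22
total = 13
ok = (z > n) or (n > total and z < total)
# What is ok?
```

Trace (tracking ok):
z = 1  # -> z = 1
n = 22  # -> n = 22
total = 13  # -> total = 13
ok = z > n or (n > total and z < total)  # -> ok = True

Answer: True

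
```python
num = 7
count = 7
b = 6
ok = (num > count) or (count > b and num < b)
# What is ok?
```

Trace (tracking ok):
num = 7  # -> num = 7
count = 7  # -> count = 7
b = 6  # -> b = 6
ok = num > count or (count > b and num < b)  # -> ok = False

Answer: False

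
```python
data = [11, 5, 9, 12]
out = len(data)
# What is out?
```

Answer: 4

Derivation:
Trace (tracking out):
data = [11, 5, 9, 12]  # -> data = [11, 5, 9, 12]
out = len(data)  # -> out = 4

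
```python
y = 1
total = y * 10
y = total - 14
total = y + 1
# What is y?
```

Answer: -4

Derivation:
Trace (tracking y):
y = 1  # -> y = 1
total = y * 10  # -> total = 10
y = total - 14  # -> y = -4
total = y + 1  # -> total = -3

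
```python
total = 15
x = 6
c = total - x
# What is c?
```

Trace (tracking c):
total = 15  # -> total = 15
x = 6  # -> x = 6
c = total - x  # -> c = 9

Answer: 9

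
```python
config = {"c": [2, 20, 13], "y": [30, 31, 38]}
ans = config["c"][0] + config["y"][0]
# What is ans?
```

Trace (tracking ans):
config = {'c': [2, 20, 13], 'y': [30, 31, 38]}  # -> config = {'c': [2, 20, 13], 'y': [30, 31, 38]}
ans = config['c'][0] + config['y'][0]  # -> ans = 32

Answer: 32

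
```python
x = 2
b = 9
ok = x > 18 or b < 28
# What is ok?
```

Trace (tracking ok):
x = 2  # -> x = 2
b = 9  # -> b = 9
ok = x > 18 or b < 28  # -> ok = True

Answer: True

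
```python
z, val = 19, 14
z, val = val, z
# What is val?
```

Answer: 19

Derivation:
Trace (tracking val):
z, val = (19, 14)  # -> z = 19, val = 14
z, val = (val, z)  # -> z = 14, val = 19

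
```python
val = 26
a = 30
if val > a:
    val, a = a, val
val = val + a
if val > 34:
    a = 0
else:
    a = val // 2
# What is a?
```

Answer: 0

Derivation:
Trace (tracking a):
val = 26  # -> val = 26
a = 30  # -> a = 30
if val > a:  # condition is False
val = val + a  # -> val = 56
if val > 34:  # condition is True
    a = 0  # -> a = 0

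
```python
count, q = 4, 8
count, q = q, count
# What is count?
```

Trace (tracking count):
count, q = (4, 8)  # -> count = 4, q = 8
count, q = (q, count)  # -> count = 8, q = 4

Answer: 8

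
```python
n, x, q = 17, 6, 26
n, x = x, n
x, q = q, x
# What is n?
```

Answer: 6

Derivation:
Trace (tracking n):
n, x, q = (17, 6, 26)  # -> n = 17, x = 6, q = 26
n, x = (x, n)  # -> n = 6, x = 17
x, q = (q, x)  # -> x = 26, q = 17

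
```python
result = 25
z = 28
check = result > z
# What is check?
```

Trace (tracking check):
result = 25  # -> result = 25
z = 28  # -> z = 28
check = result > z  # -> check = False

Answer: False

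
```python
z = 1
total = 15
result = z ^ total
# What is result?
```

Answer: 14

Derivation:
Trace (tracking result):
z = 1  # -> z = 1
total = 15  # -> total = 15
result = z ^ total  # -> result = 14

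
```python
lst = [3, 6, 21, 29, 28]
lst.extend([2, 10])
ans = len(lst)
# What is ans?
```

Answer: 7

Derivation:
Trace (tracking ans):
lst = [3, 6, 21, 29, 28]  # -> lst = [3, 6, 21, 29, 28]
lst.extend([2, 10])  # -> lst = [3, 6, 21, 29, 28, 2, 10]
ans = len(lst)  # -> ans = 7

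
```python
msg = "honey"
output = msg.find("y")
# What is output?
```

Answer: 4

Derivation:
Trace (tracking output):
msg = 'honey'  # -> msg = 'honey'
output = msg.find('y')  # -> output = 4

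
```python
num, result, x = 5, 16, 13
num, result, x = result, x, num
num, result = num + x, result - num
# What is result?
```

Answer: -3

Derivation:
Trace (tracking result):
num, result, x = (5, 16, 13)  # -> num = 5, result = 16, x = 13
num, result, x = (result, x, num)  # -> num = 16, result = 13, x = 5
num, result = (num + x, result - num)  # -> num = 21, result = -3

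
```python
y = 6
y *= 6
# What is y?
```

Answer: 36

Derivation:
Trace (tracking y):
y = 6  # -> y = 6
y *= 6  # -> y = 36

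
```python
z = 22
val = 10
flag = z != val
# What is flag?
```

Trace (tracking flag):
z = 22  # -> z = 22
val = 10  # -> val = 10
flag = z != val  # -> flag = True

Answer: True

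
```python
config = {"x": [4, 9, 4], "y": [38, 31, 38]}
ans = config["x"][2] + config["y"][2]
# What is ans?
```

Answer: 42

Derivation:
Trace (tracking ans):
config = {'x': [4, 9, 4], 'y': [38, 31, 38]}  # -> config = {'x': [4, 9, 4], 'y': [38, 31, 38]}
ans = config['x'][2] + config['y'][2]  # -> ans = 42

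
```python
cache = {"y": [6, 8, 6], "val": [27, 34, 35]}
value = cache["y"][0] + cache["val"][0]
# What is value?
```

Trace (tracking value):
cache = {'y': [6, 8, 6], 'val': [27, 34, 35]}  # -> cache = {'y': [6, 8, 6], 'val': [27, 34, 35]}
value = cache['y'][0] + cache['val'][0]  # -> value = 33

Answer: 33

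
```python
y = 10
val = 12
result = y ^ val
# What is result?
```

Trace (tracking result):
y = 10  # -> y = 10
val = 12  # -> val = 12
result = y ^ val  # -> result = 6

Answer: 6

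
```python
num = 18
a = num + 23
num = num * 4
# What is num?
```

Trace (tracking num):
num = 18  # -> num = 18
a = num + 23  # -> a = 41
num = num * 4  # -> num = 72

Answer: 72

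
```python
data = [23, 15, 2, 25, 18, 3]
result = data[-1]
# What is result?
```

Answer: 3

Derivation:
Trace (tracking result):
data = [23, 15, 2, 25, 18, 3]  # -> data = [23, 15, 2, 25, 18, 3]
result = data[-1]  # -> result = 3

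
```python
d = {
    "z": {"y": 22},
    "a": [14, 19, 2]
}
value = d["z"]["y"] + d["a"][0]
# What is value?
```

Answer: 36

Derivation:
Trace (tracking value):
d = {'z': {'y': 22}, 'a': [14, 19, 2]}  # -> d = {'z': {'y': 22}, 'a': [14, 19, 2]}
value = d['z']['y'] + d['a'][0]  # -> value = 36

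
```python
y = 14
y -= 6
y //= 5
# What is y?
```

Trace (tracking y):
y = 14  # -> y = 14
y -= 6  # -> y = 8
y //= 5  # -> y = 1

Answer: 1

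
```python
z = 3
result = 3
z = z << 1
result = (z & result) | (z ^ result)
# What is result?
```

Trace (tracking result):
z = 3  # -> z = 3
result = 3  # -> result = 3
z = z << 1  # -> z = 6
result = z & result | z ^ result  # -> result = 7

Answer: 7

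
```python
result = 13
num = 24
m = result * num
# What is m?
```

Answer: 312

Derivation:
Trace (tracking m):
result = 13  # -> result = 13
num = 24  # -> num = 24
m = result * num  # -> m = 312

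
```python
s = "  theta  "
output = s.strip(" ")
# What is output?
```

Trace (tracking output):
s = '  theta  '  # -> s = '  theta  '
output = s.strip(' ')  # -> output = 'theta'

Answer: 'theta'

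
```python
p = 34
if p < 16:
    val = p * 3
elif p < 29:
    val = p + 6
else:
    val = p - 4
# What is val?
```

Trace (tracking val):
p = 34  # -> p = 34
if p < 16:  # condition is False
elif p < 29:  # condition is False
else:
    val = p - 4  # -> val = 30

Answer: 30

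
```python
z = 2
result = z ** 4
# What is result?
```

Trace (tracking result):
z = 2  # -> z = 2
result = z ** 4  # -> result = 16

Answer: 16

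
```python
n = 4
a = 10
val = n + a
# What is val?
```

Answer: 14

Derivation:
Trace (tracking val):
n = 4  # -> n = 4
a = 10  # -> a = 10
val = n + a  # -> val = 14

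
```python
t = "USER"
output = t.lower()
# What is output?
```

Trace (tracking output):
t = 'USER'  # -> t = 'USER'
output = t.lower()  # -> output = 'user'

Answer: 'user'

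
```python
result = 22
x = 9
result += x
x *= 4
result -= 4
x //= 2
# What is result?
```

Answer: 27

Derivation:
Trace (tracking result):
result = 22  # -> result = 22
x = 9  # -> x = 9
result += x  # -> result = 31
x *= 4  # -> x = 36
result -= 4  # -> result = 27
x //= 2  # -> x = 18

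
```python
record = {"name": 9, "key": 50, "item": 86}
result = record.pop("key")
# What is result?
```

Answer: 50

Derivation:
Trace (tracking result):
record = {'name': 9, 'key': 50, 'item': 86}  # -> record = {'name': 9, 'key': 50, 'item': 86}
result = record.pop('key')  # -> result = 50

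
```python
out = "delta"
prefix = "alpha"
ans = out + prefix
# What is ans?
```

Answer: 'deltaalpha'

Derivation:
Trace (tracking ans):
out = 'delta'  # -> out = 'delta'
prefix = 'alpha'  # -> prefix = 'alpha'
ans = out + prefix  # -> ans = 'deltaalpha'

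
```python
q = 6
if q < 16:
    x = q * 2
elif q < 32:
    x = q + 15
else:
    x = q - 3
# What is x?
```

Trace (tracking x):
q = 6  # -> q = 6
if q < 16:  # condition is True
    x = q * 2  # -> x = 12

Answer: 12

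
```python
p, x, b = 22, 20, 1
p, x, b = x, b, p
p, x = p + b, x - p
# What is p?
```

Trace (tracking p):
p, x, b = (22, 20, 1)  # -> p = 22, x = 20, b = 1
p, x, b = (x, b, p)  # -> p = 20, x = 1, b = 22
p, x = (p + b, x - p)  # -> p = 42, x = -19

Answer: 42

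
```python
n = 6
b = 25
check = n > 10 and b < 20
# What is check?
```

Trace (tracking check):
n = 6  # -> n = 6
b = 25  # -> b = 25
check = n > 10 and b < 20  # -> check = False

Answer: False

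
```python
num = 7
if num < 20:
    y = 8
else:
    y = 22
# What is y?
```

Answer: 8

Derivation:
Trace (tracking y):
num = 7  # -> num = 7
if num < 20:  # condition is True
    y = 8  # -> y = 8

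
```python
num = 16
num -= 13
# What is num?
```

Answer: 3

Derivation:
Trace (tracking num):
num = 16  # -> num = 16
num -= 13  # -> num = 3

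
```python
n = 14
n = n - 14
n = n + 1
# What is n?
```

Answer: 1

Derivation:
Trace (tracking n):
n = 14  # -> n = 14
n = n - 14  # -> n = 0
n = n + 1  # -> n = 1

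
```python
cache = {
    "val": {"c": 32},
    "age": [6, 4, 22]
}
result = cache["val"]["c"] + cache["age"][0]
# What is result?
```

Trace (tracking result):
cache = {'val': {'c': 32}, 'age': [6, 4, 22]}  # -> cache = {'val': {'c': 32}, 'age': [6, 4, 22]}
result = cache['val']['c'] + cache['age'][0]  # -> result = 38

Answer: 38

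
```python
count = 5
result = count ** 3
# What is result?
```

Trace (tracking result):
count = 5  # -> count = 5
result = count ** 3  # -> result = 125

Answer: 125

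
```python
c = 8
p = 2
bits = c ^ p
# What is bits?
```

Trace (tracking bits):
c = 8  # -> c = 8
p = 2  # -> p = 2
bits = c ^ p  # -> bits = 10

Answer: 10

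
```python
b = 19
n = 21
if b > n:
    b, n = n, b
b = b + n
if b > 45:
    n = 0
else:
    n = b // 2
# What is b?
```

Answer: 40

Derivation:
Trace (tracking b):
b = 19  # -> b = 19
n = 21  # -> n = 21
if b > n:  # condition is False
b = b + n  # -> b = 40
if b > 45:  # condition is False
else:
    n = b // 2  # -> n = 20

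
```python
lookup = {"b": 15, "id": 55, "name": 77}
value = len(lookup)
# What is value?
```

Answer: 3

Derivation:
Trace (tracking value):
lookup = {'b': 15, 'id': 55, 'name': 77}  # -> lookup = {'b': 15, 'id': 55, 'name': 77}
value = len(lookup)  # -> value = 3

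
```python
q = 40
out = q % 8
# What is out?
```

Trace (tracking out):
q = 40  # -> q = 40
out = q % 8  # -> out = 0

Answer: 0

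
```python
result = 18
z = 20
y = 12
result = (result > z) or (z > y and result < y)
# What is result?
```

Trace (tracking result):
result = 18  # -> result = 18
z = 20  # -> z = 20
y = 12  # -> y = 12
result = result > z or (z > y and result < y)  # -> result = False

Answer: False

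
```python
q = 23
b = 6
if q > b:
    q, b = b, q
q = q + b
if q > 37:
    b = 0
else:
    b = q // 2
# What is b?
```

Trace (tracking b):
q = 23  # -> q = 23
b = 6  # -> b = 6
if q > b:  # condition is True
    q, b = (b, q)  # -> q = 6, b = 23
q = q + b  # -> q = 29
if q > 37:  # condition is False
else:
    b = q // 2  # -> b = 14

Answer: 14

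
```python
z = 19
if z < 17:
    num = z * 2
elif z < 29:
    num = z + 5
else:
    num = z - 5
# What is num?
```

Answer: 24

Derivation:
Trace (tracking num):
z = 19  # -> z = 19
if z < 17:  # condition is False
elif z < 29:  # condition is True
    num = z + 5  # -> num = 24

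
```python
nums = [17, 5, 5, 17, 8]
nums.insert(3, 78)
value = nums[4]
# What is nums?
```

Trace (tracking nums):
nums = [17, 5, 5, 17, 8]  # -> nums = [17, 5, 5, 17, 8]
nums.insert(3, 78)  # -> nums = [17, 5, 5, 78, 17, 8]
value = nums[4]  # -> value = 17

Answer: [17, 5, 5, 78, 17, 8]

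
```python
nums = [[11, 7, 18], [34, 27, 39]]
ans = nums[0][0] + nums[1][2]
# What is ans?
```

Answer: 50

Derivation:
Trace (tracking ans):
nums = [[11, 7, 18], [34, 27, 39]]  # -> nums = [[11, 7, 18], [34, 27, 39]]
ans = nums[0][0] + nums[1][2]  # -> ans = 50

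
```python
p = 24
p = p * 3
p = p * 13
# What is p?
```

Trace (tracking p):
p = 24  # -> p = 24
p = p * 3  # -> p = 72
p = p * 13  # -> p = 936

Answer: 936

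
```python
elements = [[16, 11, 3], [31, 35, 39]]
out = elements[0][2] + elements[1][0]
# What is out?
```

Answer: 34

Derivation:
Trace (tracking out):
elements = [[16, 11, 3], [31, 35, 39]]  # -> elements = [[16, 11, 3], [31, 35, 39]]
out = elements[0][2] + elements[1][0]  # -> out = 34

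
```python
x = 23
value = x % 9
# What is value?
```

Answer: 5

Derivation:
Trace (tracking value):
x = 23  # -> x = 23
value = x % 9  # -> value = 5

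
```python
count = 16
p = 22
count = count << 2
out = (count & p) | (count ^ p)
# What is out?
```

Answer: 86

Derivation:
Trace (tracking out):
count = 16  # -> count = 16
p = 22  # -> p = 22
count = count << 2  # -> count = 64
out = count & p | count ^ p  # -> out = 86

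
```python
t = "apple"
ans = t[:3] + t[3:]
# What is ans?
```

Answer: 'apple'

Derivation:
Trace (tracking ans):
t = 'apple'  # -> t = 'apple'
ans = t[:3] + t[3:]  # -> ans = 'apple'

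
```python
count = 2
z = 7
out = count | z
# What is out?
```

Answer: 7

Derivation:
Trace (tracking out):
count = 2  # -> count = 2
z = 7  # -> z = 7
out = count | z  # -> out = 7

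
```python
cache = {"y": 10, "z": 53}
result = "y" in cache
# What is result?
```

Trace (tracking result):
cache = {'y': 10, 'z': 53}  # -> cache = {'y': 10, 'z': 53}
result = 'y' in cache  # -> result = True

Answer: True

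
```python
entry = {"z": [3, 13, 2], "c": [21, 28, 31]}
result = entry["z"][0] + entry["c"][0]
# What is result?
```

Trace (tracking result):
entry = {'z': [3, 13, 2], 'c': [21, 28, 31]}  # -> entry = {'z': [3, 13, 2], 'c': [21, 28, 31]}
result = entry['z'][0] + entry['c'][0]  # -> result = 24

Answer: 24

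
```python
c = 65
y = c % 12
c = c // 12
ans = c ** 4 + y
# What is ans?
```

Answer: 630

Derivation:
Trace (tracking ans):
c = 65  # -> c = 65
y = c % 12  # -> y = 5
c = c // 12  # -> c = 5
ans = c ** 4 + y  # -> ans = 630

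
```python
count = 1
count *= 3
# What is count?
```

Trace (tracking count):
count = 1  # -> count = 1
count *= 3  # -> count = 3

Answer: 3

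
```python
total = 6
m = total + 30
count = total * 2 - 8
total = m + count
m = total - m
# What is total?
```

Answer: 40

Derivation:
Trace (tracking total):
total = 6  # -> total = 6
m = total + 30  # -> m = 36
count = total * 2 - 8  # -> count = 4
total = m + count  # -> total = 40
m = total - m  # -> m = 4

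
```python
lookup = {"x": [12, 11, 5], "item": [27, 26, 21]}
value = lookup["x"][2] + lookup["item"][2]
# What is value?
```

Answer: 26

Derivation:
Trace (tracking value):
lookup = {'x': [12, 11, 5], 'item': [27, 26, 21]}  # -> lookup = {'x': [12, 11, 5], 'item': [27, 26, 21]}
value = lookup['x'][2] + lookup['item'][2]  # -> value = 26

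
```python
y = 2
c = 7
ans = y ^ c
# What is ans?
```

Trace (tracking ans):
y = 2  # -> y = 2
c = 7  # -> c = 7
ans = y ^ c  # -> ans = 5

Answer: 5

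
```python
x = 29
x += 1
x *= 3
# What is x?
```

Answer: 90

Derivation:
Trace (tracking x):
x = 29  # -> x = 29
x += 1  # -> x = 30
x *= 3  # -> x = 90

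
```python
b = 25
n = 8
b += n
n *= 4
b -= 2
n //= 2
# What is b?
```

Answer: 31

Derivation:
Trace (tracking b):
b = 25  # -> b = 25
n = 8  # -> n = 8
b += n  # -> b = 33
n *= 4  # -> n = 32
b -= 2  # -> b = 31
n //= 2  # -> n = 16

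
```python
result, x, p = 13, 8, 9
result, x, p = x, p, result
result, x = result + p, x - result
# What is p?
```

Trace (tracking p):
result, x, p = (13, 8, 9)  # -> result = 13, x = 8, p = 9
result, x, p = (x, p, result)  # -> result = 8, x = 9, p = 13
result, x = (result + p, x - result)  # -> result = 21, x = 1

Answer: 13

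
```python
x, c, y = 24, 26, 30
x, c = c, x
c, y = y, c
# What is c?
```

Trace (tracking c):
x, c, y = (24, 26, 30)  # -> x = 24, c = 26, y = 30
x, c = (c, x)  # -> x = 26, c = 24
c, y = (y, c)  # -> c = 30, y = 24

Answer: 30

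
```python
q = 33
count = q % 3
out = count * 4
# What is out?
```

Trace (tracking out):
q = 33  # -> q = 33
count = q % 3  # -> count = 0
out = count * 4  # -> out = 0

Answer: 0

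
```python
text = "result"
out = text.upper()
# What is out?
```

Trace (tracking out):
text = 'result'  # -> text = 'result'
out = text.upper()  # -> out = 'RESULT'

Answer: 'RESULT'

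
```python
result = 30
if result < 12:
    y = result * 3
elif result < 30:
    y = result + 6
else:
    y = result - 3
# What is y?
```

Trace (tracking y):
result = 30  # -> result = 30
if result < 12:  # condition is False
elif result < 30:  # condition is False
else:
    y = result - 3  # -> y = 27

Answer: 27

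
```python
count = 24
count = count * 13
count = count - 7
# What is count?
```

Trace (tracking count):
count = 24  # -> count = 24
count = count * 13  # -> count = 312
count = count - 7  # -> count = 305

Answer: 305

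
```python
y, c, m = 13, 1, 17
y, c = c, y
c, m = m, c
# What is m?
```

Trace (tracking m):
y, c, m = (13, 1, 17)  # -> y = 13, c = 1, m = 17
y, c = (c, y)  # -> y = 1, c = 13
c, m = (m, c)  # -> c = 17, m = 13

Answer: 13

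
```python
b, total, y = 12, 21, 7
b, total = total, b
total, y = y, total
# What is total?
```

Answer: 7

Derivation:
Trace (tracking total):
b, total, y = (12, 21, 7)  # -> b = 12, total = 21, y = 7
b, total = (total, b)  # -> b = 21, total = 12
total, y = (y, total)  # -> total = 7, y = 12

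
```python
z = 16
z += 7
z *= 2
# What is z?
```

Trace (tracking z):
z = 16  # -> z = 16
z += 7  # -> z = 23
z *= 2  # -> z = 46

Answer: 46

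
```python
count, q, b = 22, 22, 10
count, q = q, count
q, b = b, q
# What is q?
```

Answer: 10

Derivation:
Trace (tracking q):
count, q, b = (22, 22, 10)  # -> count = 22, q = 22, b = 10
count, q = (q, count)  # -> count = 22, q = 22
q, b = (b, q)  # -> q = 10, b = 22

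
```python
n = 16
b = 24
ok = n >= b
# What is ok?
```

Trace (tracking ok):
n = 16  # -> n = 16
b = 24  # -> b = 24
ok = n >= b  # -> ok = False

Answer: False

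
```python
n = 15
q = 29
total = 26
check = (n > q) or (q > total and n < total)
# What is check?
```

Answer: True

Derivation:
Trace (tracking check):
n = 15  # -> n = 15
q = 29  # -> q = 29
total = 26  # -> total = 26
check = n > q or (q > total and n < total)  # -> check = True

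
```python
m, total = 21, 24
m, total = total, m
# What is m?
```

Trace (tracking m):
m, total = (21, 24)  # -> m = 21, total = 24
m, total = (total, m)  # -> m = 24, total = 21

Answer: 24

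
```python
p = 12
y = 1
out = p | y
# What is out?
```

Answer: 13

Derivation:
Trace (tracking out):
p = 12  # -> p = 12
y = 1  # -> y = 1
out = p | y  # -> out = 13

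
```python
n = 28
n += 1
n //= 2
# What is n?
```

Answer: 14

Derivation:
Trace (tracking n):
n = 28  # -> n = 28
n += 1  # -> n = 29
n //= 2  # -> n = 14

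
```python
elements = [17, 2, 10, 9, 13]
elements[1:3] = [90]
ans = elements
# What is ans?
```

Answer: [17, 90, 9, 13]

Derivation:
Trace (tracking ans):
elements = [17, 2, 10, 9, 13]  # -> elements = [17, 2, 10, 9, 13]
elements[1:3] = [90]  # -> elements = [17, 90, 9, 13]
ans = elements  # -> ans = [17, 90, 9, 13]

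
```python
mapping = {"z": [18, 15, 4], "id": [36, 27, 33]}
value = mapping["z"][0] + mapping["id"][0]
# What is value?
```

Answer: 54

Derivation:
Trace (tracking value):
mapping = {'z': [18, 15, 4], 'id': [36, 27, 33]}  # -> mapping = {'z': [18, 15, 4], 'id': [36, 27, 33]}
value = mapping['z'][0] + mapping['id'][0]  # -> value = 54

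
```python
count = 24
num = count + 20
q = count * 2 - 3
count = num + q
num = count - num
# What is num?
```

Trace (tracking num):
count = 24  # -> count = 24
num = count + 20  # -> num = 44
q = count * 2 - 3  # -> q = 45
count = num + q  # -> count = 89
num = count - num  # -> num = 45

Answer: 45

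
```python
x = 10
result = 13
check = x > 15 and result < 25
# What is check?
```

Answer: False

Derivation:
Trace (tracking check):
x = 10  # -> x = 10
result = 13  # -> result = 13
check = x > 15 and result < 25  # -> check = False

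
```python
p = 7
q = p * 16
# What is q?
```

Answer: 112

Derivation:
Trace (tracking q):
p = 7  # -> p = 7
q = p * 16  # -> q = 112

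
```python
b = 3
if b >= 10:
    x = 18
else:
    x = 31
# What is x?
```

Trace (tracking x):
b = 3  # -> b = 3
if b >= 10:  # condition is False
else:
    x = 31  # -> x = 31

Answer: 31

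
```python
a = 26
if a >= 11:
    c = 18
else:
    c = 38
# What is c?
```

Trace (tracking c):
a = 26  # -> a = 26
if a >= 11:  # condition is True
    c = 18  # -> c = 18

Answer: 18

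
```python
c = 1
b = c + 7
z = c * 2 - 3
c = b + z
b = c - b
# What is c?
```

Trace (tracking c):
c = 1  # -> c = 1
b = c + 7  # -> b = 8
z = c * 2 - 3  # -> z = -1
c = b + z  # -> c = 7
b = c - b  # -> b = -1

Answer: 7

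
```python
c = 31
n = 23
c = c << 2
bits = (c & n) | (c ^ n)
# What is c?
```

Trace (tracking c):
c = 31  # -> c = 31
n = 23  # -> n = 23
c = c << 2  # -> c = 124
bits = c & n | c ^ n  # -> bits = 127

Answer: 124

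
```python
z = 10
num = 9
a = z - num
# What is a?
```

Trace (tracking a):
z = 10  # -> z = 10
num = 9  # -> num = 9
a = z - num  # -> a = 1

Answer: 1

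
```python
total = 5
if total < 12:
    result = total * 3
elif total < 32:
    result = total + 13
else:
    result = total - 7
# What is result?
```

Trace (tracking result):
total = 5  # -> total = 5
if total < 12:  # condition is True
    result = total * 3  # -> result = 15

Answer: 15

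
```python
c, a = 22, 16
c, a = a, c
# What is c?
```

Trace (tracking c):
c, a = (22, 16)  # -> c = 22, a = 16
c, a = (a, c)  # -> c = 16, a = 22

Answer: 16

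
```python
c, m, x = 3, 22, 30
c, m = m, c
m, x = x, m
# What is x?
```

Answer: 3

Derivation:
Trace (tracking x):
c, m, x = (3, 22, 30)  # -> c = 3, m = 22, x = 30
c, m = (m, c)  # -> c = 22, m = 3
m, x = (x, m)  # -> m = 30, x = 3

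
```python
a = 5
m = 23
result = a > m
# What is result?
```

Answer: False

Derivation:
Trace (tracking result):
a = 5  # -> a = 5
m = 23  # -> m = 23
result = a > m  # -> result = False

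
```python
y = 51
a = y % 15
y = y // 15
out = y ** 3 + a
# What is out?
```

Trace (tracking out):
y = 51  # -> y = 51
a = y % 15  # -> a = 6
y = y // 15  # -> y = 3
out = y ** 3 + a  # -> out = 33

Answer: 33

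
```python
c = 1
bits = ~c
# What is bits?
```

Trace (tracking bits):
c = 1  # -> c = 1
bits = ~c  # -> bits = -2

Answer: -2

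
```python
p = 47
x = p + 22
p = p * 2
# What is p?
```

Answer: 94

Derivation:
Trace (tracking p):
p = 47  # -> p = 47
x = p + 22  # -> x = 69
p = p * 2  # -> p = 94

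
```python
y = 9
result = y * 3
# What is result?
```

Answer: 27

Derivation:
Trace (tracking result):
y = 9  # -> y = 9
result = y * 3  # -> result = 27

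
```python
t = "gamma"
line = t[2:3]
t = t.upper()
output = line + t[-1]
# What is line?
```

Trace (tracking line):
t = 'gamma'  # -> t = 'gamma'
line = t[2:3]  # -> line = 'm'
t = t.upper()  # -> t = 'GAMMA'
output = line + t[-1]  # -> output = 'mA'

Answer: 'm'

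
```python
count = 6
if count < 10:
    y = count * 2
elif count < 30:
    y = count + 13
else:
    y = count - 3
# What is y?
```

Answer: 12

Derivation:
Trace (tracking y):
count = 6  # -> count = 6
if count < 10:  # condition is True
    y = count * 2  # -> y = 12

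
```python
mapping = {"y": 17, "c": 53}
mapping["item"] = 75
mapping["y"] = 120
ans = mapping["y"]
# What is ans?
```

Answer: 120

Derivation:
Trace (tracking ans):
mapping = {'y': 17, 'c': 53}  # -> mapping = {'y': 17, 'c': 53}
mapping['item'] = 75  # -> mapping = {'y': 17, 'c': 53, 'item': 75}
mapping['y'] = 120  # -> mapping = {'y': 120, 'c': 53, 'item': 75}
ans = mapping['y']  # -> ans = 120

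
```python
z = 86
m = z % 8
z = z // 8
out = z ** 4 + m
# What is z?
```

Answer: 10

Derivation:
Trace (tracking z):
z = 86  # -> z = 86
m = z % 8  # -> m = 6
z = z // 8  # -> z = 10
out = z ** 4 + m  # -> out = 10006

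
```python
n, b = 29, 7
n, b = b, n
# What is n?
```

Trace (tracking n):
n, b = (29, 7)  # -> n = 29, b = 7
n, b = (b, n)  # -> n = 7, b = 29

Answer: 7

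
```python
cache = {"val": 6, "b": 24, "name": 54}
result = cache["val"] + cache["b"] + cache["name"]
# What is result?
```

Trace (tracking result):
cache = {'val': 6, 'b': 24, 'name': 54}  # -> cache = {'val': 6, 'b': 24, 'name': 54}
result = cache['val'] + cache['b'] + cache['name']  # -> result = 84

Answer: 84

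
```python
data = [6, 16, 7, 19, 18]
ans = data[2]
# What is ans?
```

Trace (tracking ans):
data = [6, 16, 7, 19, 18]  # -> data = [6, 16, 7, 19, 18]
ans = data[2]  # -> ans = 7

Answer: 7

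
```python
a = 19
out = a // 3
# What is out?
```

Trace (tracking out):
a = 19  # -> a = 19
out = a // 3  # -> out = 6

Answer: 6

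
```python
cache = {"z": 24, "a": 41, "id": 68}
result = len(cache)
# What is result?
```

Answer: 3

Derivation:
Trace (tracking result):
cache = {'z': 24, 'a': 41, 'id': 68}  # -> cache = {'z': 24, 'a': 41, 'id': 68}
result = len(cache)  # -> result = 3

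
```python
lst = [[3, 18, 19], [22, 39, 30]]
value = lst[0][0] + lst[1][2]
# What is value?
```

Answer: 33

Derivation:
Trace (tracking value):
lst = [[3, 18, 19], [22, 39, 30]]  # -> lst = [[3, 18, 19], [22, 39, 30]]
value = lst[0][0] + lst[1][2]  # -> value = 33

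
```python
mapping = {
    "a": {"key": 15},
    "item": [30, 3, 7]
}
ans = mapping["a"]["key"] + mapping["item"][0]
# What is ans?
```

Trace (tracking ans):
mapping = {'a': {'key': 15}, 'item': [30, 3, 7]}  # -> mapping = {'a': {'key': 15}, 'item': [30, 3, 7]}
ans = mapping['a']['key'] + mapping['item'][0]  # -> ans = 45

Answer: 45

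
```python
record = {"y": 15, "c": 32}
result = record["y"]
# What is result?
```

Trace (tracking result):
record = {'y': 15, 'c': 32}  # -> record = {'y': 15, 'c': 32}
result = record['y']  # -> result = 15

Answer: 15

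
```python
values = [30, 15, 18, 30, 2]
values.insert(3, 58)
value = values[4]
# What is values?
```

Trace (tracking values):
values = [30, 15, 18, 30, 2]  # -> values = [30, 15, 18, 30, 2]
values.insert(3, 58)  # -> values = [30, 15, 18, 58, 30, 2]
value = values[4]  # -> value = 30

Answer: [30, 15, 18, 58, 30, 2]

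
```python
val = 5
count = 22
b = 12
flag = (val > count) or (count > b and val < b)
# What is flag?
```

Answer: True

Derivation:
Trace (tracking flag):
val = 5  # -> val = 5
count = 22  # -> count = 22
b = 12  # -> b = 12
flag = val > count or (count > b and val < b)  # -> flag = True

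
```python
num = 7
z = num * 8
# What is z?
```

Answer: 56

Derivation:
Trace (tracking z):
num = 7  # -> num = 7
z = num * 8  # -> z = 56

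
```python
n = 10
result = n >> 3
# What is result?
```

Trace (tracking result):
n = 10  # -> n = 10
result = n >> 3  # -> result = 1

Answer: 1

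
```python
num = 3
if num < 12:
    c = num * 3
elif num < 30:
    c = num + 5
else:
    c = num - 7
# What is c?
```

Trace (tracking c):
num = 3  # -> num = 3
if num < 12:  # condition is True
    c = num * 3  # -> c = 9

Answer: 9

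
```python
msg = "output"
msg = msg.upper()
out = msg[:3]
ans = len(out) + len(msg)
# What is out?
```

Answer: 'OUT'

Derivation:
Trace (tracking out):
msg = 'output'  # -> msg = 'output'
msg = msg.upper()  # -> msg = 'OUTPUT'
out = msg[:3]  # -> out = 'OUT'
ans = len(out) + len(msg)  # -> ans = 9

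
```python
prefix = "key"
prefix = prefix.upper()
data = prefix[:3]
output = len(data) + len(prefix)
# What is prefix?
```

Answer: 'KEY'

Derivation:
Trace (tracking prefix):
prefix = 'key'  # -> prefix = 'key'
prefix = prefix.upper()  # -> prefix = 'KEY'
data = prefix[:3]  # -> data = 'KEY'
output = len(data) + len(prefix)  # -> output = 6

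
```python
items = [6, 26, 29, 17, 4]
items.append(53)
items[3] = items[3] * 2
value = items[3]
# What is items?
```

Answer: [6, 26, 29, 34, 4, 53]

Derivation:
Trace (tracking items):
items = [6, 26, 29, 17, 4]  # -> items = [6, 26, 29, 17, 4]
items.append(53)  # -> items = [6, 26, 29, 17, 4, 53]
items[3] = items[3] * 2  # -> items = [6, 26, 29, 34, 4, 53]
value = items[3]  # -> value = 34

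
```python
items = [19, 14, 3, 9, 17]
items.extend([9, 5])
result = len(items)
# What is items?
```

Answer: [19, 14, 3, 9, 17, 9, 5]

Derivation:
Trace (tracking items):
items = [19, 14, 3, 9, 17]  # -> items = [19, 14, 3, 9, 17]
items.extend([9, 5])  # -> items = [19, 14, 3, 9, 17, 9, 5]
result = len(items)  # -> result = 7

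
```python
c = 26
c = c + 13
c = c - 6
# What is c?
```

Trace (tracking c):
c = 26  # -> c = 26
c = c + 13  # -> c = 39
c = c - 6  # -> c = 33

Answer: 33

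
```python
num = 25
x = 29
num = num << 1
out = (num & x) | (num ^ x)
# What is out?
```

Trace (tracking out):
num = 25  # -> num = 25
x = 29  # -> x = 29
num = num << 1  # -> num = 50
out = num & x | num ^ x  # -> out = 63

Answer: 63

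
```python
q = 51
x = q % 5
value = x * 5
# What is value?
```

Answer: 5

Derivation:
Trace (tracking value):
q = 51  # -> q = 51
x = q % 5  # -> x = 1
value = x * 5  # -> value = 5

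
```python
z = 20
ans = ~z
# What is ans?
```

Trace (tracking ans):
z = 20  # -> z = 20
ans = ~z  # -> ans = -21

Answer: -21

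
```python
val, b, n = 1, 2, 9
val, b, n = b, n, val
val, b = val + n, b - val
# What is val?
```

Answer: 3

Derivation:
Trace (tracking val):
val, b, n = (1, 2, 9)  # -> val = 1, b = 2, n = 9
val, b, n = (b, n, val)  # -> val = 2, b = 9, n = 1
val, b = (val + n, b - val)  # -> val = 3, b = 7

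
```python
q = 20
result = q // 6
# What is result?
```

Answer: 3

Derivation:
Trace (tracking result):
q = 20  # -> q = 20
result = q // 6  # -> result = 3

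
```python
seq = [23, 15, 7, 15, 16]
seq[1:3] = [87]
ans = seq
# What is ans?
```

Trace (tracking ans):
seq = [23, 15, 7, 15, 16]  # -> seq = [23, 15, 7, 15, 16]
seq[1:3] = [87]  # -> seq = [23, 87, 15, 16]
ans = seq  # -> ans = [23, 87, 15, 16]

Answer: [23, 87, 15, 16]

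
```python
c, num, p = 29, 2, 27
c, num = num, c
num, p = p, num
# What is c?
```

Trace (tracking c):
c, num, p = (29, 2, 27)  # -> c = 29, num = 2, p = 27
c, num = (num, c)  # -> c = 2, num = 29
num, p = (p, num)  # -> num = 27, p = 29

Answer: 2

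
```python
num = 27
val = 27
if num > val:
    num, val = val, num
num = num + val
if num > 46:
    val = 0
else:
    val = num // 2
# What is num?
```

Trace (tracking num):
num = 27  # -> num = 27
val = 27  # -> val = 27
if num > val:  # condition is False
num = num + val  # -> num = 54
if num > 46:  # condition is True
    val = 0  # -> val = 0

Answer: 54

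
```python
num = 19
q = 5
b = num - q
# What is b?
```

Trace (tracking b):
num = 19  # -> num = 19
q = 5  # -> q = 5
b = num - q  # -> b = 14

Answer: 14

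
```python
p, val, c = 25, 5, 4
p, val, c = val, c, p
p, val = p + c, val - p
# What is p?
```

Trace (tracking p):
p, val, c = (25, 5, 4)  # -> p = 25, val = 5, c = 4
p, val, c = (val, c, p)  # -> p = 5, val = 4, c = 25
p, val = (p + c, val - p)  # -> p = 30, val = -1

Answer: 30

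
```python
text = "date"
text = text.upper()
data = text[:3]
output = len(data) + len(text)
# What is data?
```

Trace (tracking data):
text = 'date'  # -> text = 'date'
text = text.upper()  # -> text = 'DATE'
data = text[:3]  # -> data = 'DAT'
output = len(data) + len(text)  # -> output = 7

Answer: 'DAT'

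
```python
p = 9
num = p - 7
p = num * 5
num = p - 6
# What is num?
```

Trace (tracking num):
p = 9  # -> p = 9
num = p - 7  # -> num = 2
p = num * 5  # -> p = 10
num = p - 6  # -> num = 4

Answer: 4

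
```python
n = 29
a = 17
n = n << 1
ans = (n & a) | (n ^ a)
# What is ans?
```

Trace (tracking ans):
n = 29  # -> n = 29
a = 17  # -> a = 17
n = n << 1  # -> n = 58
ans = n & a | n ^ a  # -> ans = 59

Answer: 59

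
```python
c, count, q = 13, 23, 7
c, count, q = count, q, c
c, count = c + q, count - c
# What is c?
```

Trace (tracking c):
c, count, q = (13, 23, 7)  # -> c = 13, count = 23, q = 7
c, count, q = (count, q, c)  # -> c = 23, count = 7, q = 13
c, count = (c + q, count - c)  # -> c = 36, count = -16

Answer: 36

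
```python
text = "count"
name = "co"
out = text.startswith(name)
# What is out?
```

Trace (tracking out):
text = 'count'  # -> text = 'count'
name = 'co'  # -> name = 'co'
out = text.startswith(name)  # -> out = True

Answer: True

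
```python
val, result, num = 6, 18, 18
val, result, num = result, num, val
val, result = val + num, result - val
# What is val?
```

Trace (tracking val):
val, result, num = (6, 18, 18)  # -> val = 6, result = 18, num = 18
val, result, num = (result, num, val)  # -> val = 18, result = 18, num = 6
val, result = (val + num, result - val)  # -> val = 24, result = 0

Answer: 24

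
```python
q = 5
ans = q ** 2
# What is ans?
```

Answer: 25

Derivation:
Trace (tracking ans):
q = 5  # -> q = 5
ans = q ** 2  # -> ans = 25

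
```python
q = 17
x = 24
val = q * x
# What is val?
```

Trace (tracking val):
q = 17  # -> q = 17
x = 24  # -> x = 24
val = q * x  # -> val = 408

Answer: 408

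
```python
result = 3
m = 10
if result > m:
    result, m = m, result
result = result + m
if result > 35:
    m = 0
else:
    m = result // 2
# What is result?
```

Trace (tracking result):
result = 3  # -> result = 3
m = 10  # -> m = 10
if result > m:  # condition is False
result = result + m  # -> result = 13
if result > 35:  # condition is False
else:
    m = result // 2  # -> m = 6

Answer: 13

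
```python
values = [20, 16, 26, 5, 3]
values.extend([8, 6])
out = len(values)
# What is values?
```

Trace (tracking values):
values = [20, 16, 26, 5, 3]  # -> values = [20, 16, 26, 5, 3]
values.extend([8, 6])  # -> values = [20, 16, 26, 5, 3, 8, 6]
out = len(values)  # -> out = 7

Answer: [20, 16, 26, 5, 3, 8, 6]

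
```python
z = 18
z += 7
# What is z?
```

Trace (tracking z):
z = 18  # -> z = 18
z += 7  # -> z = 25

Answer: 25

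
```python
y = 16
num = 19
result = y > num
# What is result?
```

Trace (tracking result):
y = 16  # -> y = 16
num = 19  # -> num = 19
result = y > num  # -> result = False

Answer: False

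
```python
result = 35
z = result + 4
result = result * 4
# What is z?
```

Answer: 39

Derivation:
Trace (tracking z):
result = 35  # -> result = 35
z = result + 4  # -> z = 39
result = result * 4  # -> result = 140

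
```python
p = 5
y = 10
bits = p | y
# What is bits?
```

Trace (tracking bits):
p = 5  # -> p = 5
y = 10  # -> y = 10
bits = p | y  # -> bits = 15

Answer: 15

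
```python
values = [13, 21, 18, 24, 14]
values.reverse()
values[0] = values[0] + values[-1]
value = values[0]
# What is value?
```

Answer: 27

Derivation:
Trace (tracking value):
values = [13, 21, 18, 24, 14]  # -> values = [13, 21, 18, 24, 14]
values.reverse()  # -> values = [14, 24, 18, 21, 13]
values[0] = values[0] + values[-1]  # -> values = [27, 24, 18, 21, 13]
value = values[0]  # -> value = 27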